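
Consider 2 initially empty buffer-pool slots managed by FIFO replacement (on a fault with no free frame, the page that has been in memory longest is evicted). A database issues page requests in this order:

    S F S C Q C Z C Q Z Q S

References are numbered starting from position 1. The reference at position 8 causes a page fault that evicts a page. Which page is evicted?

Q

pos 1: S: fault, frames [S]
pos 2: F: fault, frames [S, F]
pos 3: S: hit
pos 4: C: fault, evict S, frames [F, C]
pos 5: Q: fault, evict F, frames [C, Q]
pos 6: C: hit
pos 7: Z: fault, evict C, frames [Q, Z]
pos 8: C: fault, evict Q, frames [Z, C]
At position 8, page Q is evicted.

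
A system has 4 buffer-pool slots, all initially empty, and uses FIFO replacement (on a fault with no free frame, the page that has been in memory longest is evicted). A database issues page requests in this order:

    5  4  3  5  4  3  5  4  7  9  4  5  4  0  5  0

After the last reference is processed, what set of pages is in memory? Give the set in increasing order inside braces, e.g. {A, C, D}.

5: fault, frames [5]
4: fault, frames [5, 4]
3: fault, frames [5, 4, 3]
5: hit
4: hit
3: hit
5: hit
4: hit
7: fault, frames [5, 4, 3, 7]
9: fault, evict 5, frames [4, 3, 7, 9]
4: hit
5: fault, evict 4, frames [3, 7, 9, 5]
4: fault, evict 3, frames [7, 9, 5, 4]
0: fault, evict 7, frames [9, 5, 4, 0]
5: hit
0: hit

{0, 4, 5, 9}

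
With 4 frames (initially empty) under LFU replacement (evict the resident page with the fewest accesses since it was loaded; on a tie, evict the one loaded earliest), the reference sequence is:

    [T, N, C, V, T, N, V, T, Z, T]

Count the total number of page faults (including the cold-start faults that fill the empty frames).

5

T: fault, frames [T]
N: fault, frames [T, N]
C: fault, frames [T, N, C]
V: fault, frames [T, N, C, V]
T: hit
N: hit
V: hit
T: hit
Z: fault, evict C, frames [T, N, V, Z]
T: hit
Page faults: 5.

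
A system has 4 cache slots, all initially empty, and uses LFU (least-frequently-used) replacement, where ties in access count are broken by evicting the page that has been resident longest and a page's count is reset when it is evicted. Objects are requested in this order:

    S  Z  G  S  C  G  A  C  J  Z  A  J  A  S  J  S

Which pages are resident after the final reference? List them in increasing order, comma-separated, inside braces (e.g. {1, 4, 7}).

S -> fault, frames (S)
Z -> fault, frames (S Z)
G -> fault, frames (S Z G)
S -> hit
C -> fault, frames (S Z G C)
G -> hit
A -> fault, evict Z, frames (S G C A)
C -> hit
J -> fault, evict A, frames (S G C J)
Z -> fault, evict J, frames (S G C Z)
A -> fault, evict Z, frames (S G C A)
J -> fault, evict A, frames (S G C J)
A -> fault, evict J, frames (S G C A)
S -> hit
J -> fault, evict A, frames (S G C J)
S -> hit

{C, G, J, S}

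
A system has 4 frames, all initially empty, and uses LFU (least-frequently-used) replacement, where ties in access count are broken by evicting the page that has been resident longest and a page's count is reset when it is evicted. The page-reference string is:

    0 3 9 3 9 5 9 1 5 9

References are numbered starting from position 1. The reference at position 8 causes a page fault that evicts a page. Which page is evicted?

0

pos 1: 0 → fault, frames (0)
pos 2: 3 → fault, frames (0 3)
pos 3: 9 → fault, frames (0 3 9)
pos 4: 3 → hit
pos 5: 9 → hit
pos 6: 5 → fault, frames (0 3 9 5)
pos 7: 9 → hit
pos 8: 1 → fault, evict 0, frames (3 9 5 1)
At position 8, page 0 is evicted.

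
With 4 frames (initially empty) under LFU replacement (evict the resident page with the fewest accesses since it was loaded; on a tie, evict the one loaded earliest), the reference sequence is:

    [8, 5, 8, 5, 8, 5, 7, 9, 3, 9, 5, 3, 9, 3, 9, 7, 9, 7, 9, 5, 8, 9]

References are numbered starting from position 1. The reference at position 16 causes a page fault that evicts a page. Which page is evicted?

pos 1: 8 → miss, frames {8}
pos 2: 5 → miss, frames {8,5}
pos 3: 8 → hit
pos 4: 5 → hit
pos 5: 8 → hit
pos 6: 5 → hit
pos 7: 7 → miss, frames {8,5,7}
pos 8: 9 → miss, frames {8,5,7,9}
pos 9: 3 → miss, evict 7, frames {8,5,9,3}
pos 10: 9 → hit
pos 11: 5 → hit
pos 12: 3 → hit
pos 13: 9 → hit
pos 14: 3 → hit
pos 15: 9 → hit
pos 16: 7 → miss, evict 8, frames {5,9,3,7}
At position 16, page 8 is evicted.

8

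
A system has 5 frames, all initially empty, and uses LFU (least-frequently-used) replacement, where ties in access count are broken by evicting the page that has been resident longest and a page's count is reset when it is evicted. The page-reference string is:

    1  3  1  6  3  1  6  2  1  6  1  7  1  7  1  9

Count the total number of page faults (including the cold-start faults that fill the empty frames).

1 → fault, frames (1)
3 → fault, frames (1 3)
1 → hit
6 → fault, frames (1 3 6)
3 → hit
1 → hit
6 → hit
2 → fault, frames (1 3 6 2)
1 → hit
6 → hit
1 → hit
7 → fault, frames (1 3 6 2 7)
1 → hit
7 → hit
1 → hit
9 → fault, evict 2, frames (1 3 6 7 9)
Page faults: 6.

6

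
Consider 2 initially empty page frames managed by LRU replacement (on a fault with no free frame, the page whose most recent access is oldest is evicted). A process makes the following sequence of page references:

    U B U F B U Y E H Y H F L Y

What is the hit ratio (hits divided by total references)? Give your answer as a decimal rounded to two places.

U: fault, frames [U]
B: fault, frames [U, B]
U: hit
F: fault, evict B, frames [U, F]
B: fault, evict U, frames [F, B]
U: fault, evict F, frames [B, U]
Y: fault, evict B, frames [U, Y]
E: fault, evict U, frames [Y, E]
H: fault, evict Y, frames [E, H]
Y: fault, evict E, frames [H, Y]
H: hit
F: fault, evict Y, frames [H, F]
L: fault, evict H, frames [F, L]
Y: fault, evict F, frames [L, Y]
Hits: 2 of 14 references → 2/14 = 0.1429.

0.14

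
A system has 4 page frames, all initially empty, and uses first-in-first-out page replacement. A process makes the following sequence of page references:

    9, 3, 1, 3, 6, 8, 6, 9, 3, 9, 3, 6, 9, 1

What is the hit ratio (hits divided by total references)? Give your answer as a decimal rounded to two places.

9 -> fault, frames {9}
3 -> fault, frames {9,3}
1 -> fault, frames {9,3,1}
3 -> hit
6 -> fault, frames {9,3,1,6}
8 -> fault, evict 9, frames {3,1,6,8}
6 -> hit
9 -> fault, evict 3, frames {1,6,8,9}
3 -> fault, evict 1, frames {6,8,9,3}
9 -> hit
3 -> hit
6 -> hit
9 -> hit
1 -> fault, evict 6, frames {8,9,3,1}
Hits: 6 of 14 references → 6/14 = 0.4286.

0.43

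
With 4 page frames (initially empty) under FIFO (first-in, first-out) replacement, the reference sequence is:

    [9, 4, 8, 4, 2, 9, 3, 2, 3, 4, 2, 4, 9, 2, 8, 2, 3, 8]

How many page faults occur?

6

9: miss, frames {9}
4: miss, frames {9,4}
8: miss, frames {9,4,8}
4: hit
2: miss, frames {9,4,8,2}
9: hit
3: miss, evict 9, frames {4,8,2,3}
2: hit
3: hit
4: hit
2: hit
4: hit
9: miss, evict 4, frames {8,2,3,9}
2: hit
8: hit
2: hit
3: hit
8: hit
Page faults: 6.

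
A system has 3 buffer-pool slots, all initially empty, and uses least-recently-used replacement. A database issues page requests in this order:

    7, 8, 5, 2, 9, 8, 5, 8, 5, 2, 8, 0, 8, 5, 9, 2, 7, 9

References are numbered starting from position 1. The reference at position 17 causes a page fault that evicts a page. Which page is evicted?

5

pos 1: 7 → miss, frames (7)
pos 2: 8 → miss, frames (7 8)
pos 3: 5 → miss, frames (7 8 5)
pos 4: 2 → miss, evict 7, frames (8 5 2)
pos 5: 9 → miss, evict 8, frames (5 2 9)
pos 6: 8 → miss, evict 5, frames (2 9 8)
pos 7: 5 → miss, evict 2, frames (9 8 5)
pos 8: 8 → hit
pos 9: 5 → hit
pos 10: 2 → miss, evict 9, frames (8 5 2)
pos 11: 8 → hit
pos 12: 0 → miss, evict 5, frames (2 8 0)
pos 13: 8 → hit
pos 14: 5 → miss, evict 2, frames (0 8 5)
pos 15: 9 → miss, evict 0, frames (8 5 9)
pos 16: 2 → miss, evict 8, frames (5 9 2)
pos 17: 7 → miss, evict 5, frames (9 2 7)
At position 17, page 5 is evicted.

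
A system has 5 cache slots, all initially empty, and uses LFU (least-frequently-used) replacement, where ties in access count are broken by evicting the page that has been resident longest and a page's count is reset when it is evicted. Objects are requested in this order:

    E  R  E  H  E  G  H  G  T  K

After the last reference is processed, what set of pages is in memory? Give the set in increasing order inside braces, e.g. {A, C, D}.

E → miss, frames (E)
R → miss, frames (E R)
E → hit
H → miss, frames (E R H)
E → hit
G → miss, frames (E R H G)
H → hit
G → hit
T → miss, frames (E R H G T)
K → miss, evict R, frames (E H G T K)

{E, G, H, K, T}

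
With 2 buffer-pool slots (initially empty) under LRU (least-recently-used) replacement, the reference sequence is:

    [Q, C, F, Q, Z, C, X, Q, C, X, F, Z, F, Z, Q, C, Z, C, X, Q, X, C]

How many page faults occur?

18

Q -> fault, frames [Q]
C -> fault, frames [Q, C]
F -> fault, evict Q, frames [C, F]
Q -> fault, evict C, frames [F, Q]
Z -> fault, evict F, frames [Q, Z]
C -> fault, evict Q, frames [Z, C]
X -> fault, evict Z, frames [C, X]
Q -> fault, evict C, frames [X, Q]
C -> fault, evict X, frames [Q, C]
X -> fault, evict Q, frames [C, X]
F -> fault, evict C, frames [X, F]
Z -> fault, evict X, frames [F, Z]
F -> hit
Z -> hit
Q -> fault, evict F, frames [Z, Q]
C -> fault, evict Z, frames [Q, C]
Z -> fault, evict Q, frames [C, Z]
C -> hit
X -> fault, evict Z, frames [C, X]
Q -> fault, evict C, frames [X, Q]
X -> hit
C -> fault, evict Q, frames [X, C]
Page faults: 18.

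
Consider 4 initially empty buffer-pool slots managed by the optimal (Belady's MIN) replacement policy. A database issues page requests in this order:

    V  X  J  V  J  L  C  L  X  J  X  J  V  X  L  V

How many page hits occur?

10

V → miss, frames [V]
X → miss, frames [V, X]
J → miss, frames [V, X, J]
V → hit
J → hit
L → miss, frames [V, X, J, L]
C → miss, evict V, frames [X, J, L, C]
L → hit
X → hit
J → hit
X → hit
J → hit
V → miss, evict C, frames [X, J, L, V]
X → hit
L → hit
V → hit
Hits: 10.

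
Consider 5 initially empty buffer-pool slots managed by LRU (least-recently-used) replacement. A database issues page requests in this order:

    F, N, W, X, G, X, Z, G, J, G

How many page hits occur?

3

F: fault, frames [F]
N: fault, frames [F, N]
W: fault, frames [F, N, W]
X: fault, frames [F, N, W, X]
G: fault, frames [F, N, W, X, G]
X: hit
Z: fault, evict F, frames [N, W, G, X, Z]
G: hit
J: fault, evict N, frames [W, X, Z, G, J]
G: hit
Hits: 3.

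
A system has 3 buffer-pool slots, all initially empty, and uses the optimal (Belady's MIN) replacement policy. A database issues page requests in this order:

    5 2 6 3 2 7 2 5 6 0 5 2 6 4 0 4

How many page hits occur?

5: miss, frames (5)
2: miss, frames (5 2)
6: miss, frames (5 2 6)
3: miss, evict 6, frames (5 2 3)
2: hit
7: miss, evict 3, frames (5 2 7)
2: hit
5: hit
6: miss, evict 7, frames (5 2 6)
0: miss, evict 6, frames (5 2 0)
5: hit
2: hit
6: miss, evict 2, frames (5 0 6)
4: miss, evict 6, frames (5 0 4)
0: hit
4: hit
Hits: 7.

7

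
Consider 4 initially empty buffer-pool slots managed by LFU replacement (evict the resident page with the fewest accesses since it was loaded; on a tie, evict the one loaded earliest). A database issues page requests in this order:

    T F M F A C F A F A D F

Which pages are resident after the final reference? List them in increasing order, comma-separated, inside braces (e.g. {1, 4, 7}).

{A, C, D, F}

T -> miss, frames {T}
F -> miss, frames {T,F}
M -> miss, frames {T,F,M}
F -> hit
A -> miss, frames {T,F,M,A}
C -> miss, evict T, frames {F,M,A,C}
F -> hit
A -> hit
F -> hit
A -> hit
D -> miss, evict M, frames {F,A,C,D}
F -> hit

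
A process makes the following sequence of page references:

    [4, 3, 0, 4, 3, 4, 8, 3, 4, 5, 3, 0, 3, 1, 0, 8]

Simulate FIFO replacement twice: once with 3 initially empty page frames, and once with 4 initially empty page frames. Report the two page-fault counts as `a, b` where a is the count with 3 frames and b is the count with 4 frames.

3 frames: F F F . . . F . F F F F . F . F → 10 faults.
4 frames: F F F . . . F . . F . . . F . . → 6 faults.
6 < 10: adding a frame reduced faults, as is typical.

10, 6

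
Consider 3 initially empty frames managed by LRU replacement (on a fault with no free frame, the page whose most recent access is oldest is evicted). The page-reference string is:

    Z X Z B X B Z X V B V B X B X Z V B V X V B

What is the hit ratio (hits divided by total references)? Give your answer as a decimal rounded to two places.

Z: miss, frames (Z)
X: miss, frames (Z X)
Z: hit
B: miss, frames (X Z B)
X: hit
B: hit
Z: hit
X: hit
V: miss, evict B, frames (Z X V)
B: miss, evict Z, frames (X V B)
V: hit
B: hit
X: hit
B: hit
X: hit
Z: miss, evict V, frames (B X Z)
V: miss, evict B, frames (X Z V)
B: miss, evict X, frames (Z V B)
V: hit
X: miss, evict Z, frames (B V X)
V: hit
B: hit
Hits: 13 of 22 references → 13/22 = 0.5909.

0.59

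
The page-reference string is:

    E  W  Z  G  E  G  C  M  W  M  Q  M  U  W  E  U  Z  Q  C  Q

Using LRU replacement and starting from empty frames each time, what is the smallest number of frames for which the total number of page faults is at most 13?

4

f=1: 20 faults
f=2: 16 faults
f=3: 15 faults
f=4: 13 faults
f=5: 13 faults
f=6: 11 faults
f=7: 9 faults
f=8: 8 faults
Smallest f with faults ≤ 13 is 4.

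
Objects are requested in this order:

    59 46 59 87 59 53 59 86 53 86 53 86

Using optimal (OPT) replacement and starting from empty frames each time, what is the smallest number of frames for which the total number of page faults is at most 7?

f=1: 12 faults
f=2: 5 faults
f=3: 5 faults
f=4: 5 faults
f=5: 5 faults
Smallest f with faults ≤ 7 is 2.

2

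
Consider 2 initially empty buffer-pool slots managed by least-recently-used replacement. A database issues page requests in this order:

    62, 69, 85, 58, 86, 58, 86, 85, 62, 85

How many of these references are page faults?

62 → fault, frames [62]
69 → fault, frames [62, 69]
85 → fault, evict 62, frames [69, 85]
58 → fault, evict 69, frames [85, 58]
86 → fault, evict 85, frames [58, 86]
58 → hit
86 → hit
85 → fault, evict 58, frames [86, 85]
62 → fault, evict 86, frames [85, 62]
85 → hit
Page faults: 7.

7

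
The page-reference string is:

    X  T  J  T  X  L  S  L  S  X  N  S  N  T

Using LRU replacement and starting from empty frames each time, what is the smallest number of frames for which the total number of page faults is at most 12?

f=1: 14 faults
f=2: 10 faults
f=3: 7 faults
f=4: 7 faults
f=5: 6 faults
f=6: 6 faults
Smallest f with faults ≤ 12 is 2.

2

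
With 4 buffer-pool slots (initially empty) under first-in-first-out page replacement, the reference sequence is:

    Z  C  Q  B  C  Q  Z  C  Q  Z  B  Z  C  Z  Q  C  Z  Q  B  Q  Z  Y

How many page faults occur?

5

Z: fault, frames (Z)
C: fault, frames (Z C)
Q: fault, frames (Z C Q)
B: fault, frames (Z C Q B)
C: hit
Q: hit
Z: hit
C: hit
Q: hit
Z: hit
B: hit
Z: hit
C: hit
Z: hit
Q: hit
C: hit
Z: hit
Q: hit
B: hit
Q: hit
Z: hit
Y: fault, evict Z, frames (C Q B Y)
Page faults: 5.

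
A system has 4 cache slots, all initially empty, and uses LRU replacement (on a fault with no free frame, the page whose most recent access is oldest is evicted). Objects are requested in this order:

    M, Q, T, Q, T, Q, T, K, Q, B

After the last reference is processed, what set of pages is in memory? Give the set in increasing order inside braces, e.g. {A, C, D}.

M -> miss, frames {M}
Q -> miss, frames {M,Q}
T -> miss, frames {M,Q,T}
Q -> hit
T -> hit
Q -> hit
T -> hit
K -> miss, frames {M,Q,T,K}
Q -> hit
B -> miss, evict M, frames {T,K,Q,B}

{B, K, Q, T}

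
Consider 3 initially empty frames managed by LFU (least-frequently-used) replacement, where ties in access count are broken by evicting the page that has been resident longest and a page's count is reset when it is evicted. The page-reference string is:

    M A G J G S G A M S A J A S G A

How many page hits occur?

M: fault, frames {M}
A: fault, frames {M,A}
G: fault, frames {M,A,G}
J: fault, evict M, frames {A,G,J}
G: hit
S: fault, evict A, frames {G,J,S}
G: hit
A: fault, evict J, frames {G,S,A}
M: fault, evict S, frames {G,A,M}
S: fault, evict A, frames {G,M,S}
A: fault, evict M, frames {G,S,A}
J: fault, evict S, frames {G,A,J}
A: hit
S: fault, evict J, frames {G,A,S}
G: hit
A: hit
Hits: 5.

5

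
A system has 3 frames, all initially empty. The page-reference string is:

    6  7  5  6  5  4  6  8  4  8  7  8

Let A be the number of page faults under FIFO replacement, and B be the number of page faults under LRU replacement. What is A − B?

Under FIFO: F F F . . F F F . . F . → 7 faults.
Under LRU: F F F . . F . F . . F . → 6 faults.
A − B = 7 − 6 = 1.

1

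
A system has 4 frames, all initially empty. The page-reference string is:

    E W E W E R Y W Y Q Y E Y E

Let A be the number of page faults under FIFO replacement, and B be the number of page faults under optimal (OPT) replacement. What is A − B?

1

Under FIFO: F F . . . F F . . F . F . . → 6 faults.
Under OPT: F F . . . F F . . F . . . . → 5 faults.
A − B = 6 − 5 = 1.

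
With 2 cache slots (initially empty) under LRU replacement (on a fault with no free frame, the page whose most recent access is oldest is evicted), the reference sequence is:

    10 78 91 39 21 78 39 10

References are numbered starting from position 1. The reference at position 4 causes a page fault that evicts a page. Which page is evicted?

78

pos 1: 10 → fault, frames (10)
pos 2: 78 → fault, frames (10 78)
pos 3: 91 → fault, evict 10, frames (78 91)
pos 4: 39 → fault, evict 78, frames (91 39)
At position 4, page 78 is evicted.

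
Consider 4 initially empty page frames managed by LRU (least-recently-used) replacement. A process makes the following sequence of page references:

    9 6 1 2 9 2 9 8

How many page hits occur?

3

9 -> miss, frames {9}
6 -> miss, frames {9,6}
1 -> miss, frames {9,6,1}
2 -> miss, frames {9,6,1,2}
9 -> hit
2 -> hit
9 -> hit
8 -> miss, evict 6, frames {1,2,9,8}
Hits: 3.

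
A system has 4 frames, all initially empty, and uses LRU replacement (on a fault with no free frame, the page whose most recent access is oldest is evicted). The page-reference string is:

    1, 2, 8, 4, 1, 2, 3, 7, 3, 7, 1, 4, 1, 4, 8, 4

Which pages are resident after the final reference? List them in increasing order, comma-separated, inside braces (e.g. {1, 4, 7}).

1 -> fault, frames [1]
2 -> fault, frames [1, 2]
8 -> fault, frames [1, 2, 8]
4 -> fault, frames [1, 2, 8, 4]
1 -> hit
2 -> hit
3 -> fault, evict 8, frames [4, 1, 2, 3]
7 -> fault, evict 4, frames [1, 2, 3, 7]
3 -> hit
7 -> hit
1 -> hit
4 -> fault, evict 2, frames [3, 7, 1, 4]
1 -> hit
4 -> hit
8 -> fault, evict 3, frames [7, 1, 4, 8]
4 -> hit

{1, 4, 7, 8}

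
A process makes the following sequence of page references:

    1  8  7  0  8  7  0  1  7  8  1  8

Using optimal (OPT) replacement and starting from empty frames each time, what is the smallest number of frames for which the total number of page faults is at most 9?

2

f=1: 12 faults
f=2: 7 faults
f=3: 5 faults
f=4: 4 faults
Smallest f with faults ≤ 9 is 2.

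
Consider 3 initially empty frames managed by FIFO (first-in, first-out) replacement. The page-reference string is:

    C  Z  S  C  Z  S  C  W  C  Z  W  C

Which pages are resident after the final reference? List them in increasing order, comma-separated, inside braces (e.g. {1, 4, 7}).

{C, W, Z}

C: miss, frames {C}
Z: miss, frames {C,Z}
S: miss, frames {C,Z,S}
C: hit
Z: hit
S: hit
C: hit
W: miss, evict C, frames {Z,S,W}
C: miss, evict Z, frames {S,W,C}
Z: miss, evict S, frames {W,C,Z}
W: hit
C: hit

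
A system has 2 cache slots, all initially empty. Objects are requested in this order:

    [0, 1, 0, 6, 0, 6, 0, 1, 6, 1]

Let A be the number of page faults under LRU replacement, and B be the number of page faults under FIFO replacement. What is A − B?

Under LRU: F F . F . . . F F . → 5 faults.
Under FIFO: F F . F F . . F F . → 6 faults.
A − B = 5 − 6 = -1.

-1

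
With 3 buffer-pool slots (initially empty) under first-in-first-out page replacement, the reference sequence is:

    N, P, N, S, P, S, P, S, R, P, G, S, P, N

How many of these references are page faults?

7

N -> fault, frames [N]
P -> fault, frames [N, P]
N -> hit
S -> fault, frames [N, P, S]
P -> hit
S -> hit
P -> hit
S -> hit
R -> fault, evict N, frames [P, S, R]
P -> hit
G -> fault, evict P, frames [S, R, G]
S -> hit
P -> fault, evict S, frames [R, G, P]
N -> fault, evict R, frames [G, P, N]
Page faults: 7.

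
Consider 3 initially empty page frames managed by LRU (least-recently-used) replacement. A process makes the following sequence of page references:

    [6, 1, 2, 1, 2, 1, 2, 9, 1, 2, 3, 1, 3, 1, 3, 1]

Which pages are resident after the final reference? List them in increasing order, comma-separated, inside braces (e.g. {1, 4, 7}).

{1, 2, 3}

6: fault, frames {6}
1: fault, frames {6,1}
2: fault, frames {6,1,2}
1: hit
2: hit
1: hit
2: hit
9: fault, evict 6, frames {1,2,9}
1: hit
2: hit
3: fault, evict 9, frames {1,2,3}
1: hit
3: hit
1: hit
3: hit
1: hit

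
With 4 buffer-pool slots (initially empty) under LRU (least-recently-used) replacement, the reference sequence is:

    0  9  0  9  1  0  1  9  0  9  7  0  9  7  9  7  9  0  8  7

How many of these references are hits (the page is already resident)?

15

0 -> miss, frames {0}
9 -> miss, frames {0,9}
0 -> hit
9 -> hit
1 -> miss, frames {0,9,1}
0 -> hit
1 -> hit
9 -> hit
0 -> hit
9 -> hit
7 -> miss, frames {1,0,9,7}
0 -> hit
9 -> hit
7 -> hit
9 -> hit
7 -> hit
9 -> hit
0 -> hit
8 -> miss, evict 1, frames {7,9,0,8}
7 -> hit
Hits: 15.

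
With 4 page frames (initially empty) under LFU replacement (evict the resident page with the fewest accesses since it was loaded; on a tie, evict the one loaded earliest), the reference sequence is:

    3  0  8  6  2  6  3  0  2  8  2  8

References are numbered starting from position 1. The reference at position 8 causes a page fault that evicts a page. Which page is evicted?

pos 1: 3 → fault, frames (3)
pos 2: 0 → fault, frames (3 0)
pos 3: 8 → fault, frames (3 0 8)
pos 4: 6 → fault, frames (3 0 8 6)
pos 5: 2 → fault, evict 3, frames (0 8 6 2)
pos 6: 6 → hit
pos 7: 3 → fault, evict 0, frames (8 6 2 3)
pos 8: 0 → fault, evict 8, frames (6 2 3 0)
At position 8, page 8 is evicted.

8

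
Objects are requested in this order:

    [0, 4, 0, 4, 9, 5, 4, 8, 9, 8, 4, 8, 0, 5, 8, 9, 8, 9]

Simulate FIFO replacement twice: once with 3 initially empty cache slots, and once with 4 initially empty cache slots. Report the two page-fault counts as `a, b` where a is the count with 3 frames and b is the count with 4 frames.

3 frames: F F . . F F . F . . F . F F F F . . → 10 faults.
4 frames: F F . . F F . F . . . . F . . . . . → 6 faults.
6 < 10: adding a frame reduced faults, as is typical.

10, 6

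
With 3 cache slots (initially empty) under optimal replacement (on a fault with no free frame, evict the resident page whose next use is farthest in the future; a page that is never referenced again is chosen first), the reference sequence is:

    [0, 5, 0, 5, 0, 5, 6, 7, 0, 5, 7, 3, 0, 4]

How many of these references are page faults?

6

0 -> miss, frames {0}
5 -> miss, frames {0,5}
0 -> hit
5 -> hit
0 -> hit
5 -> hit
6 -> miss, frames {0,5,6}
7 -> miss, evict 6, frames {0,5,7}
0 -> hit
5 -> hit
7 -> hit
3 -> miss, evict 7, frames {0,5,3}
0 -> hit
4 -> miss, evict 3, frames {0,5,4}
Page faults: 6.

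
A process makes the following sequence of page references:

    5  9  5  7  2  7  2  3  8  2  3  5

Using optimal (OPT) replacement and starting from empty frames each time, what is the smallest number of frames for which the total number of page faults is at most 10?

2

f=1: 12 faults
f=2: 8 faults
f=3: 7 faults
f=4: 6 faults
f=5: 6 faults
f=6: 6 faults
Smallest f with faults ≤ 10 is 2.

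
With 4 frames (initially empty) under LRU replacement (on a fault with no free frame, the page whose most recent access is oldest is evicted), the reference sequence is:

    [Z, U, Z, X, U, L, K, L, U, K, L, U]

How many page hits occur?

7

Z -> fault, frames [Z]
U -> fault, frames [Z, U]
Z -> hit
X -> fault, frames [U, Z, X]
U -> hit
L -> fault, frames [Z, X, U, L]
K -> fault, evict Z, frames [X, U, L, K]
L -> hit
U -> hit
K -> hit
L -> hit
U -> hit
Hits: 7.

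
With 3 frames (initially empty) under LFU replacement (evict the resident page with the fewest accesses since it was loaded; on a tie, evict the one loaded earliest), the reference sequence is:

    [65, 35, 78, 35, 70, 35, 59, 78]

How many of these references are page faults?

65 → miss, frames {65}
35 → miss, frames {65,35}
78 → miss, frames {65,35,78}
35 → hit
70 → miss, evict 65, frames {35,78,70}
35 → hit
59 → miss, evict 78, frames {35,70,59}
78 → miss, evict 70, frames {35,59,78}
Page faults: 6.

6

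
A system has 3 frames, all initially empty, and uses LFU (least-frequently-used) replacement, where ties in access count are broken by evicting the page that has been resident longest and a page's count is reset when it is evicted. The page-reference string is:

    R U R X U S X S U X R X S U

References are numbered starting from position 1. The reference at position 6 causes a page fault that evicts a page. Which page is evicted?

pos 1: R: miss, frames {R}
pos 2: U: miss, frames {R,U}
pos 3: R: hit
pos 4: X: miss, frames {R,U,X}
pos 5: U: hit
pos 6: S: miss, evict X, frames {R,U,S}
At position 6, page X is evicted.

X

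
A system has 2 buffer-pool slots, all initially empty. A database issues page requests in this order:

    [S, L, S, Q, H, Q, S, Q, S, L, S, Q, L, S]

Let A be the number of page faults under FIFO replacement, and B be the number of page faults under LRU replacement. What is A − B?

Under FIFO: F F . F F . F F . F F F F F → 11 faults.
Under LRU: F F . F F . F . . F . F F F → 9 faults.
A − B = 11 − 9 = 2.

2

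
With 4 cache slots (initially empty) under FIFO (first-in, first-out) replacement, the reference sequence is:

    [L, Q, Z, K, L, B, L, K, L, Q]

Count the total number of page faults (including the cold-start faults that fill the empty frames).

7

L: fault, frames (L)
Q: fault, frames (L Q)
Z: fault, frames (L Q Z)
K: fault, frames (L Q Z K)
L: hit
B: fault, evict L, frames (Q Z K B)
L: fault, evict Q, frames (Z K B L)
K: hit
L: hit
Q: fault, evict Z, frames (K B L Q)
Page faults: 7.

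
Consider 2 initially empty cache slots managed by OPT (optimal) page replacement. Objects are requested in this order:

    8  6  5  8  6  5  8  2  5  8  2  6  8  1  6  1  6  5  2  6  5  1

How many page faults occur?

13

8: fault, frames {8}
6: fault, frames {8,6}
5: fault, evict 6, frames {8,5}
8: hit
6: fault, evict 8, frames {5,6}
5: hit
8: fault, evict 6, frames {5,8}
2: fault, evict 8, frames {5,2}
5: hit
8: fault, evict 5, frames {2,8}
2: hit
6: fault, evict 2, frames {8,6}
8: hit
1: fault, evict 8, frames {6,1}
6: hit
1: hit
6: hit
5: fault, evict 1, frames {6,5}
2: fault, evict 5, frames {6,2}
6: hit
5: fault, evict 2, frames {6,5}
1: fault, evict 5, frames {6,1}
Page faults: 13.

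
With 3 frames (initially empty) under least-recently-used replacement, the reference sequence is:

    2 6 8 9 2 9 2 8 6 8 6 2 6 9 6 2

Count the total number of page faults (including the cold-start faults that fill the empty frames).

2 → fault, frames {2}
6 → fault, frames {2,6}
8 → fault, frames {2,6,8}
9 → fault, evict 2, frames {6,8,9}
2 → fault, evict 6, frames {8,9,2}
9 → hit
2 → hit
8 → hit
6 → fault, evict 9, frames {2,8,6}
8 → hit
6 → hit
2 → hit
6 → hit
9 → fault, evict 8, frames {2,6,9}
6 → hit
2 → hit
Page faults: 7.

7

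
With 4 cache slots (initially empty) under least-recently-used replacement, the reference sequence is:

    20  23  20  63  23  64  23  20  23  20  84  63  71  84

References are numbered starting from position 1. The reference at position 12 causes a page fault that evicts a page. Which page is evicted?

pos 1: 20: fault, frames (20)
pos 2: 23: fault, frames (20 23)
pos 3: 20: hit
pos 4: 63: fault, frames (23 20 63)
pos 5: 23: hit
pos 6: 64: fault, frames (20 63 23 64)
pos 7: 23: hit
pos 8: 20: hit
pos 9: 23: hit
pos 10: 20: hit
pos 11: 84: fault, evict 63, frames (64 23 20 84)
pos 12: 63: fault, evict 64, frames (23 20 84 63)
At position 12, page 64 is evicted.

64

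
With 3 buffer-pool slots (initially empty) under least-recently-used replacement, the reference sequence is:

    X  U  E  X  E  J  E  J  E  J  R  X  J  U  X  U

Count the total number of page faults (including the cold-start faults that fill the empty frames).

X: miss, frames {X}
U: miss, frames {X,U}
E: miss, frames {X,U,E}
X: hit
E: hit
J: miss, evict U, frames {X,E,J}
E: hit
J: hit
E: hit
J: hit
R: miss, evict X, frames {E,J,R}
X: miss, evict E, frames {J,R,X}
J: hit
U: miss, evict R, frames {X,J,U}
X: hit
U: hit
Page faults: 7.

7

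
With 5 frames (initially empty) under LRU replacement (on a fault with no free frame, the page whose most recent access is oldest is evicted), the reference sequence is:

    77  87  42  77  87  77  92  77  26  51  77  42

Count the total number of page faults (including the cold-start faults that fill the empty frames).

7

77 -> fault, frames {77}
87 -> fault, frames {77,87}
42 -> fault, frames {77,87,42}
77 -> hit
87 -> hit
77 -> hit
92 -> fault, frames {42,87,77,92}
77 -> hit
26 -> fault, frames {42,87,92,77,26}
51 -> fault, evict 42, frames {87,92,77,26,51}
77 -> hit
42 -> fault, evict 87, frames {92,26,51,77,42}
Page faults: 7.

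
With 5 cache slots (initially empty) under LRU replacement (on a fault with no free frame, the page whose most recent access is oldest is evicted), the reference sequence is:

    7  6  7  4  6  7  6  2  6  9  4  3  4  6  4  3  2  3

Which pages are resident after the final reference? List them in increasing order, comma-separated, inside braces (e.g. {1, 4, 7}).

7 → fault, frames {7}
6 → fault, frames {7,6}
7 → hit
4 → fault, frames {6,7,4}
6 → hit
7 → hit
6 → hit
2 → fault, frames {4,7,6,2}
6 → hit
9 → fault, frames {4,7,2,6,9}
4 → hit
3 → fault, evict 7, frames {2,6,9,4,3}
4 → hit
6 → hit
4 → hit
3 → hit
2 → hit
3 → hit

{2, 3, 4, 6, 9}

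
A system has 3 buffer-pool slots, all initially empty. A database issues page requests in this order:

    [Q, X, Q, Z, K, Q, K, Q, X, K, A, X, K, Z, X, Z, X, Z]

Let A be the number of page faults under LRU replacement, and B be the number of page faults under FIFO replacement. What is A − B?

Under LRU: F F . F F . . . F . F . . F . . . . → 7 faults.
Under FIFO: F F . F F F . . F . F . F F F . . . → 10 faults.
A − B = 7 − 10 = -3.

-3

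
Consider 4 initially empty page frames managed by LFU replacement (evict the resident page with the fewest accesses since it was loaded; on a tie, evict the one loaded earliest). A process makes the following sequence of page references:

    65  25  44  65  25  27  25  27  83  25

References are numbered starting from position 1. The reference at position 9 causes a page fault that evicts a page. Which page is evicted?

pos 1: 65 -> miss, frames {65}
pos 2: 25 -> miss, frames {65,25}
pos 3: 44 -> miss, frames {65,25,44}
pos 4: 65 -> hit
pos 5: 25 -> hit
pos 6: 27 -> miss, frames {65,25,44,27}
pos 7: 25 -> hit
pos 8: 27 -> hit
pos 9: 83 -> miss, evict 44, frames {65,25,27,83}
At position 9, page 44 is evicted.

44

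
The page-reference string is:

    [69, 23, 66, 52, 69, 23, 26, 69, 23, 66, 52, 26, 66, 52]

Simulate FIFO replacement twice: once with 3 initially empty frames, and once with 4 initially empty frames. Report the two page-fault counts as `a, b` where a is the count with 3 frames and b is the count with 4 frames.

9, 10

3 frames: F F F F F F F . . F F . . . → 9 faults.
4 frames: F F F F . . F F F F F F . . → 10 faults.
10 > 9: adding a frame increased faults — Belady's anomaly.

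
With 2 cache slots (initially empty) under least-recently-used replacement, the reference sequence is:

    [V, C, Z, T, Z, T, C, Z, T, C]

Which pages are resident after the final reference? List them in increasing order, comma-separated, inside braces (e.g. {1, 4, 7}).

{C, T}

V -> fault, frames {V}
C -> fault, frames {V,C}
Z -> fault, evict V, frames {C,Z}
T -> fault, evict C, frames {Z,T}
Z -> hit
T -> hit
C -> fault, evict Z, frames {T,C}
Z -> fault, evict T, frames {C,Z}
T -> fault, evict C, frames {Z,T}
C -> fault, evict Z, frames {T,C}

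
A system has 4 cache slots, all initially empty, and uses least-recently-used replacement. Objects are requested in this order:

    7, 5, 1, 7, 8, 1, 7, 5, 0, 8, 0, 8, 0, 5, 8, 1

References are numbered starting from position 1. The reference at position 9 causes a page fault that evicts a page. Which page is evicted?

pos 1: 7 -> fault, frames {7}
pos 2: 5 -> fault, frames {7,5}
pos 3: 1 -> fault, frames {7,5,1}
pos 4: 7 -> hit
pos 5: 8 -> fault, frames {5,1,7,8}
pos 6: 1 -> hit
pos 7: 7 -> hit
pos 8: 5 -> hit
pos 9: 0 -> fault, evict 8, frames {1,7,5,0}
At position 9, page 8 is evicted.

8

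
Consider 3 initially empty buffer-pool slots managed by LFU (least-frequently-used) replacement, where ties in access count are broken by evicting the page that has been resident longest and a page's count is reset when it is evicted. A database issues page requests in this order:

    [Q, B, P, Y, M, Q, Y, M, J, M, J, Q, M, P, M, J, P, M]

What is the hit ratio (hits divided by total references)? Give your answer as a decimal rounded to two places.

Q: fault, frames {Q}
B: fault, frames {Q,B}
P: fault, frames {Q,B,P}
Y: fault, evict Q, frames {B,P,Y}
M: fault, evict B, frames {P,Y,M}
Q: fault, evict P, frames {Y,M,Q}
Y: hit
M: hit
J: fault, evict Q, frames {Y,M,J}
M: hit
J: hit
Q: fault, evict Y, frames {M,J,Q}
M: hit
P: fault, evict Q, frames {M,J,P}
M: hit
J: hit
P: hit
M: hit
Hits: 9 of 18 references → 9/18 = 0.5000.

0.50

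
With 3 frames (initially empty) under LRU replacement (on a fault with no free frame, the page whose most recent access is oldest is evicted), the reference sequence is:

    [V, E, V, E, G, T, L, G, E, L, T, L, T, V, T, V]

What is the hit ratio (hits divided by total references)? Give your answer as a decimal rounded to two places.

V → fault, frames {V}
E → fault, frames {V,E}
V → hit
E → hit
G → fault, frames {V,E,G}
T → fault, evict V, frames {E,G,T}
L → fault, evict E, frames {G,T,L}
G → hit
E → fault, evict T, frames {L,G,E}
L → hit
T → fault, evict G, frames {E,L,T}
L → hit
T → hit
V → fault, evict E, frames {L,T,V}
T → hit
V → hit
Hits: 8 of 16 references → 8/16 = 0.5000.

0.50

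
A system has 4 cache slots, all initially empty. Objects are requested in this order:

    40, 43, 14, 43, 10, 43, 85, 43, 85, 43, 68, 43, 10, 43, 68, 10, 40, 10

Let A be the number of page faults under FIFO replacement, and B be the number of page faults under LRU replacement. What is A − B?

2

Under FIFO: F F F . F . F . . . F F . . . . F F → 9 faults.
Under LRU: F F F . F . F . . . F . . . . . F . → 7 faults.
A − B = 9 − 7 = 2.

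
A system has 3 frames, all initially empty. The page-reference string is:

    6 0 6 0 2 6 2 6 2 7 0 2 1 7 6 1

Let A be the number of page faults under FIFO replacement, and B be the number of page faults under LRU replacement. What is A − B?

-2

Under FIFO: F F . . F . . . . F . . F . F . → 6 faults.
Under LRU: F F . . F . . . . F F . F F F . → 8 faults.
A − B = 6 − 8 = -2.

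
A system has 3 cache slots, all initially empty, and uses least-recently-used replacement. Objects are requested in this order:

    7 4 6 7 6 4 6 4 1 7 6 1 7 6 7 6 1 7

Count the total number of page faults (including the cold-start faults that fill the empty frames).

7 → miss, frames [7]
4 → miss, frames [7, 4]
6 → miss, frames [7, 4, 6]
7 → hit
6 → hit
4 → hit
6 → hit
4 → hit
1 → miss, evict 7, frames [6, 4, 1]
7 → miss, evict 6, frames [4, 1, 7]
6 → miss, evict 4, frames [1, 7, 6]
1 → hit
7 → hit
6 → hit
7 → hit
6 → hit
1 → hit
7 → hit
Page faults: 6.

6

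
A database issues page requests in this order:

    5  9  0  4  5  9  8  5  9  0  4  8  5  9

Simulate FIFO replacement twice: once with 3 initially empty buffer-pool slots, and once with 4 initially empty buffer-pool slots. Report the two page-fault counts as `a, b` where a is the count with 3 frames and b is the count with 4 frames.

3 frames: F F F F F F F . . F F . F F → 11 faults.
4 frames: F F F F . . F F F F F F F F → 12 faults.
12 > 11: adding a frame increased faults — Belady's anomaly.

11, 12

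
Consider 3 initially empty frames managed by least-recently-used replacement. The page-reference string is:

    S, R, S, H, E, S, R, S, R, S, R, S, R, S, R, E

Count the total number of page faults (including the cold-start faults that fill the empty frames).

S: fault, frames (S)
R: fault, frames (S R)
S: hit
H: fault, frames (R S H)
E: fault, evict R, frames (S H E)
S: hit
R: fault, evict H, frames (E S R)
S: hit
R: hit
S: hit
R: hit
S: hit
R: hit
S: hit
R: hit
E: hit
Page faults: 5.

5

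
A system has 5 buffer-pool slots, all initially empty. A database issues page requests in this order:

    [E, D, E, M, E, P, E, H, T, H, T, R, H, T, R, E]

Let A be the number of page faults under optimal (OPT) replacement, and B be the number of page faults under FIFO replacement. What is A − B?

-1

Under OPT: F F . F . F . F F . . F . . . . → 7 faults.
Under FIFO: F F . F . F . F F . . F . . . F → 8 faults.
A − B = 7 − 8 = -1.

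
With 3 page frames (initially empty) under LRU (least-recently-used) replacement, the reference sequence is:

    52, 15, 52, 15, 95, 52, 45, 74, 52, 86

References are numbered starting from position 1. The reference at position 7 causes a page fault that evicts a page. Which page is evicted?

pos 1: 52: miss, frames [52]
pos 2: 15: miss, frames [52, 15]
pos 3: 52: hit
pos 4: 15: hit
pos 5: 95: miss, frames [52, 15, 95]
pos 6: 52: hit
pos 7: 45: miss, evict 15, frames [95, 52, 45]
At position 7, page 15 is evicted.

15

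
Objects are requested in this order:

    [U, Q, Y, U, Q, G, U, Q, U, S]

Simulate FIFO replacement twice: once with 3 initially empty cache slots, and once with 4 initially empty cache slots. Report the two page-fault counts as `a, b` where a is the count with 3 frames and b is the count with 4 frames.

7, 5

3 frames: F F F . . F F F . F → 7 faults.
4 frames: F F F . . F . . . F → 5 faults.
5 < 7: adding a frame reduced faults, as is typical.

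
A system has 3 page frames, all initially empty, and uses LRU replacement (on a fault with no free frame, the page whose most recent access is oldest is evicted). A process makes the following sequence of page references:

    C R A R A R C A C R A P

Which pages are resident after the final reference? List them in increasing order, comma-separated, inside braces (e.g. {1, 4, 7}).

{A, P, R}

C → miss, frames (C)
R → miss, frames (C R)
A → miss, frames (C R A)
R → hit
A → hit
R → hit
C → hit
A → hit
C → hit
R → hit
A → hit
P → miss, evict C, frames (R A P)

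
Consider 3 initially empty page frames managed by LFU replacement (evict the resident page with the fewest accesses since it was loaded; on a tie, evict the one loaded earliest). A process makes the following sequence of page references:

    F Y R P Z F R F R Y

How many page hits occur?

2

F → miss, frames [F]
Y → miss, frames [F, Y]
R → miss, frames [F, Y, R]
P → miss, evict F, frames [Y, R, P]
Z → miss, evict Y, frames [R, P, Z]
F → miss, evict R, frames [P, Z, F]
R → miss, evict P, frames [Z, F, R]
F → hit
R → hit
Y → miss, evict Z, frames [F, R, Y]
Hits: 2.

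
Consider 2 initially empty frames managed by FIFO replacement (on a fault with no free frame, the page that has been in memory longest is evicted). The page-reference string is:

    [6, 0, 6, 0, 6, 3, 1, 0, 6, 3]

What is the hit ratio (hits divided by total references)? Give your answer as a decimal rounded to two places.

6 → fault, frames [6]
0 → fault, frames [6, 0]
6 → hit
0 → hit
6 → hit
3 → fault, evict 6, frames [0, 3]
1 → fault, evict 0, frames [3, 1]
0 → fault, evict 3, frames [1, 0]
6 → fault, evict 1, frames [0, 6]
3 → fault, evict 0, frames [6, 3]
Hits: 3 of 10 references → 3/10 = 0.3000.

0.30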